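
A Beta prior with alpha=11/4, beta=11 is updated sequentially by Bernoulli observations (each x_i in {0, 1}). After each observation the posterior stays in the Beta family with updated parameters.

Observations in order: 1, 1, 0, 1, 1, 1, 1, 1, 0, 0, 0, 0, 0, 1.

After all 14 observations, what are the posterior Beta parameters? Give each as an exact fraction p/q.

alpha=43/4, beta=17

obs 1: x=1 → posterior Beta(15/4, 11)
obs 2: x=1 → posterior Beta(19/4, 11)
obs 3: x=0 → posterior Beta(19/4, 12)
obs 4: x=1 → posterior Beta(23/4, 12)
obs 5: x=1 → posterior Beta(27/4, 12)
obs 6: x=1 → posterior Beta(31/4, 12)
obs 7: x=1 → posterior Beta(35/4, 12)
obs 8: x=1 → posterior Beta(39/4, 12)
obs 9: x=0 → posterior Beta(39/4, 13)
obs 10: x=0 → posterior Beta(39/4, 14)
obs 11: x=0 → posterior Beta(39/4, 15)
obs 12: x=0 → posterior Beta(39/4, 16)
obs 13: x=0 → posterior Beta(39/4, 17)
obs 14: x=1 → posterior Beta(43/4, 17)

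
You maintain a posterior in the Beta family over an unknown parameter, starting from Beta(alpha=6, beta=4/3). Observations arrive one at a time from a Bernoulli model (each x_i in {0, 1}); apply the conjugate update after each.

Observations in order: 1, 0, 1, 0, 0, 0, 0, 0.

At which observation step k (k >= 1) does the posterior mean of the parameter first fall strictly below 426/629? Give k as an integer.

k = 5

obs 1: x=1 → posterior Beta(7, 4/3)
obs 2: x=0 → posterior Beta(7, 7/3)
obs 3: x=1 → posterior Beta(8, 7/3)
obs 4: x=0 → posterior Beta(8, 10/3)
obs 5: x=0 → posterior Beta(8, 13/3)
obs 6: x=0 → posterior Beta(8, 16/3)
obs 7: x=0 → posterior Beta(8, 19/3)
obs 8: x=0 → posterior Beta(8, 22/3)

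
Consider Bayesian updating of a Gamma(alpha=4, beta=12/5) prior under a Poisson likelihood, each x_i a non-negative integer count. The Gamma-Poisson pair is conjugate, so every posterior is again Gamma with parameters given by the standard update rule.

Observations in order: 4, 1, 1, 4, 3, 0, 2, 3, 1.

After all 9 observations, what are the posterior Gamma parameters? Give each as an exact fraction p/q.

obs 1: x=4 → posterior Gamma(8, 17/5)
obs 2: x=1 → posterior Gamma(9, 22/5)
obs 3: x=1 → posterior Gamma(10, 27/5)
obs 4: x=4 → posterior Gamma(14, 32/5)
obs 5: x=3 → posterior Gamma(17, 37/5)
obs 6: x=0 → posterior Gamma(17, 42/5)
obs 7: x=2 → posterior Gamma(19, 47/5)
obs 8: x=3 → posterior Gamma(22, 52/5)
obs 9: x=1 → posterior Gamma(23, 57/5)

alpha=23, beta=57/5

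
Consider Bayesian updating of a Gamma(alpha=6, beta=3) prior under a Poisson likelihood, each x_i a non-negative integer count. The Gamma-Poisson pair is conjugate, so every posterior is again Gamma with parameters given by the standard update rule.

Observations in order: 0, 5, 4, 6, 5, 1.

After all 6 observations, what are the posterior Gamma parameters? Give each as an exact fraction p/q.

obs 1: x=0 → posterior Gamma(6, 4)
obs 2: x=5 → posterior Gamma(11, 5)
obs 3: x=4 → posterior Gamma(15, 6)
obs 4: x=6 → posterior Gamma(21, 7)
obs 5: x=5 → posterior Gamma(26, 8)
obs 6: x=1 → posterior Gamma(27, 9)

alpha=27, beta=9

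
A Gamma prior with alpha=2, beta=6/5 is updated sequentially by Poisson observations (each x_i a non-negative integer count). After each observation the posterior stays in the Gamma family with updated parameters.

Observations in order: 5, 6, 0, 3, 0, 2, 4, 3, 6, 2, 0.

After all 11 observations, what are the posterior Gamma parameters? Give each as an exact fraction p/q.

obs 1: x=5 → posterior Gamma(7, 11/5)
obs 2: x=6 → posterior Gamma(13, 16/5)
obs 3: x=0 → posterior Gamma(13, 21/5)
obs 4: x=3 → posterior Gamma(16, 26/5)
obs 5: x=0 → posterior Gamma(16, 31/5)
obs 6: x=2 → posterior Gamma(18, 36/5)
obs 7: x=4 → posterior Gamma(22, 41/5)
obs 8: x=3 → posterior Gamma(25, 46/5)
obs 9: x=6 → posterior Gamma(31, 51/5)
obs 10: x=2 → posterior Gamma(33, 56/5)
obs 11: x=0 → posterior Gamma(33, 61/5)

alpha=33, beta=61/5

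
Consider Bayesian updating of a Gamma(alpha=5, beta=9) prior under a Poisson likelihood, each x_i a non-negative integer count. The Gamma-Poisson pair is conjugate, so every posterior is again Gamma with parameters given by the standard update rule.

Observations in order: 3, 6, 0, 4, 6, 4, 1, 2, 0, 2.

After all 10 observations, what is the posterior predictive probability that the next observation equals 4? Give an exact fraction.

obs 1: x=3 → posterior Gamma(8, 10)
obs 2: x=6 → posterior Gamma(14, 11)
obs 3: x=0 → posterior Gamma(14, 12)
obs 4: x=4 → posterior Gamma(18, 13)
obs 5: x=6 → posterior Gamma(24, 14)
obs 6: x=4 → posterior Gamma(28, 15)
obs 7: x=1 → posterior Gamma(29, 16)
obs 8: x=2 → posterior Gamma(31, 17)
obs 9: x=0 → posterior Gamma(31, 18)
obs 10: x=2 → posterior Gamma(33, 19)

18623057639339990986346421718463997588632704479/274877906944000000000000000000000000000000000000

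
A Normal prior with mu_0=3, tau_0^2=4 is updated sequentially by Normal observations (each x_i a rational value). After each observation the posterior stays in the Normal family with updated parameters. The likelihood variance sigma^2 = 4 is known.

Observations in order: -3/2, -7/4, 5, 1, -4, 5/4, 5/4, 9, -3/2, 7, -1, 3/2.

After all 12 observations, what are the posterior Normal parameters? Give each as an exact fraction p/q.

obs 1: x=-3/2 → posterior Normal(3/4, 2)
obs 2: x=-7/4 → posterior Normal(-1/12, 4/3)
obs 3: x=5 → posterior Normal(19/16, 1)
obs 4: x=1 → posterior Normal(23/20, 4/5)
obs 5: x=-4 → posterior Normal(7/24, 2/3)
obs 6: x=5/4 → posterior Normal(3/7, 4/7)
obs 7: x=5/4 → posterior Normal(17/32, 1/2)
obs 8: x=9 → posterior Normal(53/36, 4/9)
obs 9: x=-3/2 → posterior Normal(47/40, 2/5)
obs 10: x=7 → posterior Normal(75/44, 4/11)
obs 11: x=-1 → posterior Normal(71/48, 1/3)
obs 12: x=3/2 → posterior Normal(77/52, 4/13)

mu_0=77/52, tau_0^2=4/13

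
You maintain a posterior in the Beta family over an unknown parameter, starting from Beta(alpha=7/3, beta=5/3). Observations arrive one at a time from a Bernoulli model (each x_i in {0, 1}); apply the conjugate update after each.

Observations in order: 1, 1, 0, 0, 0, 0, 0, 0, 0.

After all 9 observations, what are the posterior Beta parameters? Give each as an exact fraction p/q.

alpha=13/3, beta=26/3

obs 1: x=1 → posterior Beta(10/3, 5/3)
obs 2: x=1 → posterior Beta(13/3, 5/3)
obs 3: x=0 → posterior Beta(13/3, 8/3)
obs 4: x=0 → posterior Beta(13/3, 11/3)
obs 5: x=0 → posterior Beta(13/3, 14/3)
obs 6: x=0 → posterior Beta(13/3, 17/3)
obs 7: x=0 → posterior Beta(13/3, 20/3)
obs 8: x=0 → posterior Beta(13/3, 23/3)
obs 9: x=0 → posterior Beta(13/3, 26/3)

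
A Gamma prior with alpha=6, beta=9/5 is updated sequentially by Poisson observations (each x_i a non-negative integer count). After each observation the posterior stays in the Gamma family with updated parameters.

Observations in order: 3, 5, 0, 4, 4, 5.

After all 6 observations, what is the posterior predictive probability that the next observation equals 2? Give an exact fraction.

obs 1: x=3 → posterior Gamma(9, 14/5)
obs 2: x=5 → posterior Gamma(14, 19/5)
obs 3: x=0 → posterior Gamma(14, 24/5)
obs 4: x=4 → posterior Gamma(18, 29/5)
obs 5: x=4 → posterior Gamma(22, 34/5)
obs 6: x=5 → posterior Gamma(27, 39/5)

42968105189792333080836295868422174184271538275/228611262708348251485803162557326970146313469952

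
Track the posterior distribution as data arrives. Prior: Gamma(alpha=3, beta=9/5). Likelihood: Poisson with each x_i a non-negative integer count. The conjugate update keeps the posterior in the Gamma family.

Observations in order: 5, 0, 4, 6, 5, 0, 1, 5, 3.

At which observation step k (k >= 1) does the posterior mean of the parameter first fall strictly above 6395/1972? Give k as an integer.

obs 1: x=5 → posterior Gamma(8, 14/5)
obs 2: x=0 → posterior Gamma(8, 19/5)
obs 3: x=4 → posterior Gamma(12, 24/5)
obs 4: x=6 → posterior Gamma(18, 29/5)
obs 5: x=5 → posterior Gamma(23, 34/5)
obs 6: x=0 → posterior Gamma(23, 39/5)
obs 7: x=1 → posterior Gamma(24, 44/5)
obs 8: x=5 → posterior Gamma(29, 49/5)
obs 9: x=3 → posterior Gamma(32, 54/5)

k = 5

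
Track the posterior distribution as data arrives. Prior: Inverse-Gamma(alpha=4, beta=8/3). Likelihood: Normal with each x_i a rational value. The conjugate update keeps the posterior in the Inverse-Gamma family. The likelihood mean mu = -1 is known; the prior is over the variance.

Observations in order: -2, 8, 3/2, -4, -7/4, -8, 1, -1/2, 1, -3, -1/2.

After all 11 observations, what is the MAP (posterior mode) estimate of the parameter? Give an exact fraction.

1129/144

obs 1: x=-2 → posterior Inverse-Gamma(9/2, 19/6)
obs 2: x=8 → posterior Inverse-Gamma(5, 131/3)
obs 3: x=3/2 → posterior Inverse-Gamma(11/2, 1123/24)
obs 4: x=-4 → posterior Inverse-Gamma(6, 1231/24)
obs 5: x=-7/4 → posterior Inverse-Gamma(13/2, 4951/96)
obs 6: x=-8 → posterior Inverse-Gamma(7, 7303/96)
obs 7: x=1 → posterior Inverse-Gamma(15/2, 7495/96)
obs 8: x=-1/2 → posterior Inverse-Gamma(8, 7507/96)
obs 9: x=1 → posterior Inverse-Gamma(17/2, 7699/96)
obs 10: x=-3 → posterior Inverse-Gamma(9, 7891/96)
obs 11: x=-1/2 → posterior Inverse-Gamma(19/2, 7903/96)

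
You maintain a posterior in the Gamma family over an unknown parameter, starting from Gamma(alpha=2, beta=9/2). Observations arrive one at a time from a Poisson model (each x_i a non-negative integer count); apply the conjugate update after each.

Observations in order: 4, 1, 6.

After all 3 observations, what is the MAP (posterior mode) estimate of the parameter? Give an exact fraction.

obs 1: x=4 → posterior Gamma(6, 11/2)
obs 2: x=1 → posterior Gamma(7, 13/2)
obs 3: x=6 → posterior Gamma(13, 15/2)

8/5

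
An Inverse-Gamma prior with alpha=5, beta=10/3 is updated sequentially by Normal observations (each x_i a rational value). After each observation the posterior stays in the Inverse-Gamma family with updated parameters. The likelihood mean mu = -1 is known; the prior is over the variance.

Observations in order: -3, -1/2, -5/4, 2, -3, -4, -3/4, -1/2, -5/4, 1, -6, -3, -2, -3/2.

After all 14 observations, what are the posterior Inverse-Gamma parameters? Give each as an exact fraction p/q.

alpha=12, beta=3245/96

obs 1: x=-3 → posterior Inverse-Gamma(11/2, 16/3)
obs 2: x=-1/2 → posterior Inverse-Gamma(6, 131/24)
obs 3: x=-5/4 → posterior Inverse-Gamma(13/2, 527/96)
obs 4: x=2 → posterior Inverse-Gamma(7, 959/96)
obs 5: x=-3 → posterior Inverse-Gamma(15/2, 1151/96)
obs 6: x=-4 → posterior Inverse-Gamma(8, 1583/96)
obs 7: x=-3/4 → posterior Inverse-Gamma(17/2, 793/48)
obs 8: x=-1/2 → posterior Inverse-Gamma(9, 799/48)
obs 9: x=-5/4 → posterior Inverse-Gamma(19/2, 1601/96)
obs 10: x=1 → posterior Inverse-Gamma(10, 1793/96)
obs 11: x=-6 → posterior Inverse-Gamma(21/2, 2993/96)
obs 12: x=-3 → posterior Inverse-Gamma(11, 3185/96)
obs 13: x=-2 → posterior Inverse-Gamma(23/2, 3233/96)
obs 14: x=-3/2 → posterior Inverse-Gamma(12, 3245/96)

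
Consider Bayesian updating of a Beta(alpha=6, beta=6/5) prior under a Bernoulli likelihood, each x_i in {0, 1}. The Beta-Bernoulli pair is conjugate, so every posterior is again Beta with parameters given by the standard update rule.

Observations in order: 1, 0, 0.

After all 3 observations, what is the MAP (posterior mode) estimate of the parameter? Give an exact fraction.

obs 1: x=1 → posterior Beta(7, 6/5)
obs 2: x=0 → posterior Beta(7, 11/5)
obs 3: x=0 → posterior Beta(7, 16/5)

30/41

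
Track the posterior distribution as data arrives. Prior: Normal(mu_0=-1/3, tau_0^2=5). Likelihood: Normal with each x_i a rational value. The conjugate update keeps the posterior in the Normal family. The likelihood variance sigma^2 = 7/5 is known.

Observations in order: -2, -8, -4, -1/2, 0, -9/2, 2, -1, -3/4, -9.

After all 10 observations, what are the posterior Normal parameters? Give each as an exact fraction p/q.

mu_0=-8353/3084, tau_0^2=35/257

obs 1: x=-2 → posterior Normal(-157/96, 35/32)
obs 2: x=-8 → posterior Normal(-757/171, 35/57)
obs 3: x=-4 → posterior Normal(-1057/246, 35/82)
obs 4: x=-1/2 → posterior Normal(-2189/642, 35/107)
obs 5: x=0 → posterior Normal(-199/72, 35/132)
obs 6: x=-9/2 → posterior Normal(-1432/471, 35/157)
obs 7: x=2 → posterior Normal(-641/273, 5/26)
obs 8: x=-1 → posterior Normal(-59/27, 35/207)
obs 9: x=-3/4 → posterior Normal(-5653/2784, 35/232)
obs 10: x=-9 → posterior Normal(-8353/3084, 35/257)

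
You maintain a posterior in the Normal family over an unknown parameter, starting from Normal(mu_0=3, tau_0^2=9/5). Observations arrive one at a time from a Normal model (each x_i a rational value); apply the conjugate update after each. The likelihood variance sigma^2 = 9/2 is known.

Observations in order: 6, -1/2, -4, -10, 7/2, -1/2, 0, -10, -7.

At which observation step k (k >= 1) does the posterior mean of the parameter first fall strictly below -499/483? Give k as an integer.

k = 9

obs 1: x=6 → posterior Normal(27/7, 9/7)
obs 2: x=-1/2 → posterior Normal(26/9, 1)
obs 3: x=-4 → posterior Normal(18/11, 9/11)
obs 4: x=-10 → posterior Normal(-2/13, 9/13)
obs 5: x=7/2 → posterior Normal(1/3, 3/5)
obs 6: x=-1/2 → posterior Normal(4/17, 9/17)
obs 7: x=0 → posterior Normal(4/19, 9/19)
obs 8: x=-10 → posterior Normal(-16/21, 3/7)
obs 9: x=-7 → posterior Normal(-30/23, 9/23)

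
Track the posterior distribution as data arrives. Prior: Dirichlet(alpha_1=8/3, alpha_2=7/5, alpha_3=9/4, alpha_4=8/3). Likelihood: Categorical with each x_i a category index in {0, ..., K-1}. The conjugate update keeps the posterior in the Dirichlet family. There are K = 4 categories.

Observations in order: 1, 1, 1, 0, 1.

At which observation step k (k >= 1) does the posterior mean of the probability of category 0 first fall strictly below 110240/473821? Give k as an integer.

obs 1: x=1 → posterior Dirichlet(8/3, 12/5, 9/4, 8/3)
obs 2: x=1 → posterior Dirichlet(8/3, 17/5, 9/4, 8/3)
obs 3: x=1 → posterior Dirichlet(8/3, 22/5, 9/4, 8/3)
obs 4: x=0 → posterior Dirichlet(11/3, 22/5, 9/4, 8/3)
obs 5: x=1 → posterior Dirichlet(11/3, 27/5, 9/4, 8/3)

k = 3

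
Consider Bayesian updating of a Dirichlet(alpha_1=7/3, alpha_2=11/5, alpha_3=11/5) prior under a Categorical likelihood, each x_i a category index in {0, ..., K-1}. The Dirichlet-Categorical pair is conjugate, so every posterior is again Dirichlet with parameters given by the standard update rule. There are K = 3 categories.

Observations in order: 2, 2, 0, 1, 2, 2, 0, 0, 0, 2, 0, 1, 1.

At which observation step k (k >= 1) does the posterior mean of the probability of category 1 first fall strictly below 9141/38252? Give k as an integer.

obs 1: x=2 → posterior Dirichlet(7/3, 11/5, 16/5)
obs 2: x=2 → posterior Dirichlet(7/3, 11/5, 21/5)
obs 3: x=0 → posterior Dirichlet(10/3, 11/5, 21/5)
obs 4: x=1 → posterior Dirichlet(10/3, 16/5, 21/5)
obs 5: x=2 → posterior Dirichlet(10/3, 16/5, 26/5)
obs 6: x=2 → posterior Dirichlet(10/3, 16/5, 31/5)
obs 7: x=0 → posterior Dirichlet(13/3, 16/5, 31/5)
obs 8: x=0 → posterior Dirichlet(16/3, 16/5, 31/5)
obs 9: x=0 → posterior Dirichlet(19/3, 16/5, 31/5)
obs 10: x=2 → posterior Dirichlet(19/3, 16/5, 36/5)
obs 11: x=0 → posterior Dirichlet(22/3, 16/5, 36/5)
obs 12: x=1 → posterior Dirichlet(22/3, 21/5, 36/5)
obs 13: x=1 → posterior Dirichlet(22/3, 26/5, 36/5)

k = 3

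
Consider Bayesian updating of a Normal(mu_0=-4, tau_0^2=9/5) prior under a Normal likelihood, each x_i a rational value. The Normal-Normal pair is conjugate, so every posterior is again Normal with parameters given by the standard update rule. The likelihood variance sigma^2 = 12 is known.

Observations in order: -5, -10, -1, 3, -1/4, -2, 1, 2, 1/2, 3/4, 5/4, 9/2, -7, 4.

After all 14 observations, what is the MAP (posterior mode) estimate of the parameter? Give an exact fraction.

obs 1: x=-5 → posterior Normal(-95/23, 36/23)
obs 2: x=-10 → posterior Normal(-125/26, 18/13)
obs 3: x=-1 → posterior Normal(-128/29, 36/29)
obs 4: x=3 → posterior Normal(-119/32, 9/8)
obs 5: x=-1/4 → posterior Normal(-479/140, 36/35)
obs 6: x=-2 → posterior Normal(-503/152, 18/19)
obs 7: x=1 → posterior Normal(-491/164, 36/41)
obs 8: x=2 → posterior Normal(-467/176, 9/11)
obs 9: x=1/2 → posterior Normal(-461/188, 36/47)
obs 10: x=3/4 → posterior Normal(-113/50, 18/25)
obs 11: x=5/4 → posterior Normal(-437/212, 36/53)
obs 12: x=9/2 → posterior Normal(-383/224, 9/14)
obs 13: x=-7 → posterior Normal(-467/236, 36/59)
obs 14: x=4 → posterior Normal(-419/248, 18/31)

-419/248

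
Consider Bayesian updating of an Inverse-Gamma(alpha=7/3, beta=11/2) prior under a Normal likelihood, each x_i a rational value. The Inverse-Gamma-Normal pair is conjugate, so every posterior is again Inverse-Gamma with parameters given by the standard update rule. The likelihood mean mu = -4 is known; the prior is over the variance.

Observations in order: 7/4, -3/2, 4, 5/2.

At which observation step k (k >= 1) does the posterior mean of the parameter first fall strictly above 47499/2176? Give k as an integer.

obs 1: x=7/4 → posterior Inverse-Gamma(17/6, 705/32)
obs 2: x=-3/2 → posterior Inverse-Gamma(10/3, 805/32)
obs 3: x=4 → posterior Inverse-Gamma(23/6, 1829/32)
obs 4: x=5/2 → posterior Inverse-Gamma(13/3, 2505/32)

k = 4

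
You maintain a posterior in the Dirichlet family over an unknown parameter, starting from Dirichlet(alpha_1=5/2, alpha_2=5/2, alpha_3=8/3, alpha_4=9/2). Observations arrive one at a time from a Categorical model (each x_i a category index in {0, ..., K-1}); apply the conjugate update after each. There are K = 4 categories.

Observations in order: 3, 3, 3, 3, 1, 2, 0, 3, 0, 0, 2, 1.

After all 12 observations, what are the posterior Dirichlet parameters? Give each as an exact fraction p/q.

alpha_1=11/2, alpha_2=9/2, alpha_3=14/3, alpha_4=19/2

obs 1: x=3 → posterior Dirichlet(5/2, 5/2, 8/3, 11/2)
obs 2: x=3 → posterior Dirichlet(5/2, 5/2, 8/3, 13/2)
obs 3: x=3 → posterior Dirichlet(5/2, 5/2, 8/3, 15/2)
obs 4: x=3 → posterior Dirichlet(5/2, 5/2, 8/3, 17/2)
obs 5: x=1 → posterior Dirichlet(5/2, 7/2, 8/3, 17/2)
obs 6: x=2 → posterior Dirichlet(5/2, 7/2, 11/3, 17/2)
obs 7: x=0 → posterior Dirichlet(7/2, 7/2, 11/3, 17/2)
obs 8: x=3 → posterior Dirichlet(7/2, 7/2, 11/3, 19/2)
obs 9: x=0 → posterior Dirichlet(9/2, 7/2, 11/3, 19/2)
obs 10: x=0 → posterior Dirichlet(11/2, 7/2, 11/3, 19/2)
obs 11: x=2 → posterior Dirichlet(11/2, 7/2, 14/3, 19/2)
obs 12: x=1 → posterior Dirichlet(11/2, 9/2, 14/3, 19/2)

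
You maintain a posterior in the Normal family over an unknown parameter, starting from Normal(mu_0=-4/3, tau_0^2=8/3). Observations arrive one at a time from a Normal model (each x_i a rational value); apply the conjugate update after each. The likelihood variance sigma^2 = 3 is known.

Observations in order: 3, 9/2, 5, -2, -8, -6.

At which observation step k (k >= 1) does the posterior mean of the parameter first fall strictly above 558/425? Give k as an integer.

obs 1: x=3 → posterior Normal(12/17, 24/17)
obs 2: x=9/2 → posterior Normal(48/25, 24/25)
obs 3: x=5 → posterior Normal(8/3, 8/11)
obs 4: x=-2 → posterior Normal(72/41, 24/41)
obs 5: x=-8 → posterior Normal(8/49, 24/49)
obs 6: x=-6 → posterior Normal(-40/57, 8/19)

k = 2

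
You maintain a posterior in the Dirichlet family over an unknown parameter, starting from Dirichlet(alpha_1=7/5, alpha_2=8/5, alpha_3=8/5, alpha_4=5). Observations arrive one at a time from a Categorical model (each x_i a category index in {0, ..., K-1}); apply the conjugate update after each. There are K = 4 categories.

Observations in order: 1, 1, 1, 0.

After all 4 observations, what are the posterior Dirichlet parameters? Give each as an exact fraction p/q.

alpha_1=12/5, alpha_2=23/5, alpha_3=8/5, alpha_4=5

obs 1: x=1 → posterior Dirichlet(7/5, 13/5, 8/5, 5)
obs 2: x=1 → posterior Dirichlet(7/5, 18/5, 8/5, 5)
obs 3: x=1 → posterior Dirichlet(7/5, 23/5, 8/5, 5)
obs 4: x=0 → posterior Dirichlet(12/5, 23/5, 8/5, 5)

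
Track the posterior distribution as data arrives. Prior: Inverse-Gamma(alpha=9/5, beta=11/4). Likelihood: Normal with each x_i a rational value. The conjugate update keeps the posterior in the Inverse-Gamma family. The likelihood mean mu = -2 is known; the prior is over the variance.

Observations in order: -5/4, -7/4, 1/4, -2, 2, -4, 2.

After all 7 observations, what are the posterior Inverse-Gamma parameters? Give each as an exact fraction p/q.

obs 1: x=-5/4 → posterior Inverse-Gamma(23/10, 97/32)
obs 2: x=-7/4 → posterior Inverse-Gamma(14/5, 49/16)
obs 3: x=1/4 → posterior Inverse-Gamma(33/10, 179/32)
obs 4: x=-2 → posterior Inverse-Gamma(19/5, 179/32)
obs 5: x=2 → posterior Inverse-Gamma(43/10, 435/32)
obs 6: x=-4 → posterior Inverse-Gamma(24/5, 499/32)
obs 7: x=2 → posterior Inverse-Gamma(53/10, 755/32)

alpha=53/10, beta=755/32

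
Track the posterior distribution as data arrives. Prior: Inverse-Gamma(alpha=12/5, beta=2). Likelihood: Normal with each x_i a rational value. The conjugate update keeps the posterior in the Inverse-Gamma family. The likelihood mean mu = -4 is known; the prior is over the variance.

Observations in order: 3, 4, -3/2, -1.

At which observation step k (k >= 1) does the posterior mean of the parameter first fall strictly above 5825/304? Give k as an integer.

k = 2

obs 1: x=3 → posterior Inverse-Gamma(29/10, 53/2)
obs 2: x=4 → posterior Inverse-Gamma(17/5, 117/2)
obs 3: x=-3/2 → posterior Inverse-Gamma(39/10, 493/8)
obs 4: x=-1 → posterior Inverse-Gamma(22/5, 529/8)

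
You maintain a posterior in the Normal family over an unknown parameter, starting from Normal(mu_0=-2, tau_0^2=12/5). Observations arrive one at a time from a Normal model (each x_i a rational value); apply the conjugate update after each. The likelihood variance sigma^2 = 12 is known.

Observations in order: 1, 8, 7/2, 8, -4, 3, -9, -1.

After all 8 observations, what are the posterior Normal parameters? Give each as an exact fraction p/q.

obs 1: x=1 → posterior Normal(-3/2, 2)
obs 2: x=8 → posterior Normal(-1/7, 12/7)
obs 3: x=7/2 → posterior Normal(5/16, 3/2)
obs 4: x=8 → posterior Normal(7/6, 4/3)
obs 5: x=-4 → posterior Normal(13/20, 6/5)
obs 6: x=3 → posterior Normal(19/22, 12/11)
obs 7: x=-9 → posterior Normal(1/24, 1)
obs 8: x=-1 → posterior Normal(-1/26, 12/13)

mu_0=-1/26, tau_0^2=12/13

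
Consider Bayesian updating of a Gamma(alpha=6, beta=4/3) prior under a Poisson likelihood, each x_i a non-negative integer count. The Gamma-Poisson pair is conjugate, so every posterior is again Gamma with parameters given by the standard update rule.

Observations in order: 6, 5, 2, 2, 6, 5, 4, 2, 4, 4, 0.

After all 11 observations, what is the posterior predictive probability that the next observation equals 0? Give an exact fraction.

1371763702624713865293909563707194446215518581844711796104067919221088809/49517601571415210995964968960000000000000000000000000000000000000000000000

obs 1: x=6 → posterior Gamma(12, 7/3)
obs 2: x=5 → posterior Gamma(17, 10/3)
obs 3: x=2 → posterior Gamma(19, 13/3)
obs 4: x=2 → posterior Gamma(21, 16/3)
obs 5: x=6 → posterior Gamma(27, 19/3)
obs 6: x=5 → posterior Gamma(32, 22/3)
obs 7: x=4 → posterior Gamma(36, 25/3)
obs 8: x=2 → posterior Gamma(38, 28/3)
obs 9: x=4 → posterior Gamma(42, 31/3)
obs 10: x=4 → posterior Gamma(46, 34/3)
obs 11: x=0 → posterior Gamma(46, 37/3)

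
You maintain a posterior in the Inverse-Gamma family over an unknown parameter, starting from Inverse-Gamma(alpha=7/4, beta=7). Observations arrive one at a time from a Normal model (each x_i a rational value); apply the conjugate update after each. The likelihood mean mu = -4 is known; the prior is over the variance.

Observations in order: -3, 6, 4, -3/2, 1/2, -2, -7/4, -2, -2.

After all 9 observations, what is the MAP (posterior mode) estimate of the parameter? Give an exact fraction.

3561/232

obs 1: x=-3 → posterior Inverse-Gamma(9/4, 15/2)
obs 2: x=6 → posterior Inverse-Gamma(11/4, 115/2)
obs 3: x=4 → posterior Inverse-Gamma(13/4, 179/2)
obs 4: x=-3/2 → posterior Inverse-Gamma(15/4, 741/8)
obs 5: x=1/2 → posterior Inverse-Gamma(17/4, 411/4)
obs 6: x=-2 → posterior Inverse-Gamma(19/4, 419/4)
obs 7: x=-7/4 → posterior Inverse-Gamma(21/4, 3433/32)
obs 8: x=-2 → posterior Inverse-Gamma(23/4, 3497/32)
obs 9: x=-2 → posterior Inverse-Gamma(25/4, 3561/32)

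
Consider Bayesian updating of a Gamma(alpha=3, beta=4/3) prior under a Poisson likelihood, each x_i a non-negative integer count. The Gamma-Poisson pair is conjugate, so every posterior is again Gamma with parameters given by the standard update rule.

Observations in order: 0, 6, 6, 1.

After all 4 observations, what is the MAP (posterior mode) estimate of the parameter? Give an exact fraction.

obs 1: x=0 → posterior Gamma(3, 7/3)
obs 2: x=6 → posterior Gamma(9, 10/3)
obs 3: x=6 → posterior Gamma(15, 13/3)
obs 4: x=1 → posterior Gamma(16, 16/3)

45/16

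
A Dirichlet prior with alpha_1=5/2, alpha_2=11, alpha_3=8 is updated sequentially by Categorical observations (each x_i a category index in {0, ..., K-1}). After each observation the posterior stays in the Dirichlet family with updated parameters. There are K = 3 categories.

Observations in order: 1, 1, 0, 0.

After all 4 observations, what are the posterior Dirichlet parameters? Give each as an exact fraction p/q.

obs 1: x=1 → posterior Dirichlet(5/2, 12, 8)
obs 2: x=1 → posterior Dirichlet(5/2, 13, 8)
obs 3: x=0 → posterior Dirichlet(7/2, 13, 8)
obs 4: x=0 → posterior Dirichlet(9/2, 13, 8)

alpha_1=9/2, alpha_2=13, alpha_3=8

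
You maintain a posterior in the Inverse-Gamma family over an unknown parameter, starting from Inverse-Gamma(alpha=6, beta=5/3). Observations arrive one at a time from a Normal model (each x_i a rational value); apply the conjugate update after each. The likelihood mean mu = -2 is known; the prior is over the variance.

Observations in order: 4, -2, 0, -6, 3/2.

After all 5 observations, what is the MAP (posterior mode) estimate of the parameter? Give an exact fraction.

obs 1: x=4 → posterior Inverse-Gamma(13/2, 59/3)
obs 2: x=-2 → posterior Inverse-Gamma(7, 59/3)
obs 3: x=0 → posterior Inverse-Gamma(15/2, 65/3)
obs 4: x=-6 → posterior Inverse-Gamma(8, 89/3)
obs 5: x=3/2 → posterior Inverse-Gamma(17/2, 859/24)

859/228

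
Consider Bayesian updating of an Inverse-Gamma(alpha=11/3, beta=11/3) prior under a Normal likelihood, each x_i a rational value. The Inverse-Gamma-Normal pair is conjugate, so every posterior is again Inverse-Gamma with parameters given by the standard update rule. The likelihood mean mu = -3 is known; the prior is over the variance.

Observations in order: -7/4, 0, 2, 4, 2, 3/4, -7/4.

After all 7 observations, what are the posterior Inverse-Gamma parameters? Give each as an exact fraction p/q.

alpha=43/6, beta=6361/96

obs 1: x=-7/4 → posterior Inverse-Gamma(25/6, 427/96)
obs 2: x=0 → posterior Inverse-Gamma(14/3, 859/96)
obs 3: x=2 → posterior Inverse-Gamma(31/6, 2059/96)
obs 4: x=4 → posterior Inverse-Gamma(17/3, 4411/96)
obs 5: x=2 → posterior Inverse-Gamma(37/6, 5611/96)
obs 6: x=3/4 → posterior Inverse-Gamma(20/3, 3143/48)
obs 7: x=-7/4 → posterior Inverse-Gamma(43/6, 6361/96)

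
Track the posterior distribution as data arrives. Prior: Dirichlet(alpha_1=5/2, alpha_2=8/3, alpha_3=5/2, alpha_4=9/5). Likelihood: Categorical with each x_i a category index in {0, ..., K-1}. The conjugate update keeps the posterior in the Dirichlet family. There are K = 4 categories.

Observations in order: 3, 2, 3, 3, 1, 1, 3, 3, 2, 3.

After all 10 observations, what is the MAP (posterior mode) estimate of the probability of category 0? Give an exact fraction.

obs 1: x=3 → posterior Dirichlet(5/2, 8/3, 5/2, 14/5)
obs 2: x=2 → posterior Dirichlet(5/2, 8/3, 7/2, 14/5)
obs 3: x=3 → posterior Dirichlet(5/2, 8/3, 7/2, 19/5)
obs 4: x=3 → posterior Dirichlet(5/2, 8/3, 7/2, 24/5)
obs 5: x=1 → posterior Dirichlet(5/2, 11/3, 7/2, 24/5)
obs 6: x=1 → posterior Dirichlet(5/2, 14/3, 7/2, 24/5)
obs 7: x=3 → posterior Dirichlet(5/2, 14/3, 7/2, 29/5)
obs 8: x=3 → posterior Dirichlet(5/2, 14/3, 7/2, 34/5)
obs 9: x=2 → posterior Dirichlet(5/2, 14/3, 9/2, 34/5)
obs 10: x=3 → posterior Dirichlet(5/2, 14/3, 9/2, 39/5)

45/464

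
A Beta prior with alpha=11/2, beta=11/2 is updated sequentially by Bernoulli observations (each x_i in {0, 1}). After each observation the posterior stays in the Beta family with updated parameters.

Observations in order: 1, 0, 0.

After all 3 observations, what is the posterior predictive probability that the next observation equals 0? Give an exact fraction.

obs 1: x=1 → posterior Beta(13/2, 11/2)
obs 2: x=0 → posterior Beta(13/2, 13/2)
obs 3: x=0 → posterior Beta(13/2, 15/2)

15/28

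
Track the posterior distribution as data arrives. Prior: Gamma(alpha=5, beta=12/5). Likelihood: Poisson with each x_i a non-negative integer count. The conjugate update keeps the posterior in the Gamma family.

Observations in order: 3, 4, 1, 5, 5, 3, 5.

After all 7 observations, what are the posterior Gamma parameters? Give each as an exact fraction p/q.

obs 1: x=3 → posterior Gamma(8, 17/5)
obs 2: x=4 → posterior Gamma(12, 22/5)
obs 3: x=1 → posterior Gamma(13, 27/5)
obs 4: x=5 → posterior Gamma(18, 32/5)
obs 5: x=5 → posterior Gamma(23, 37/5)
obs 6: x=3 → posterior Gamma(26, 42/5)
obs 7: x=5 → posterior Gamma(31, 47/5)

alpha=31, beta=47/5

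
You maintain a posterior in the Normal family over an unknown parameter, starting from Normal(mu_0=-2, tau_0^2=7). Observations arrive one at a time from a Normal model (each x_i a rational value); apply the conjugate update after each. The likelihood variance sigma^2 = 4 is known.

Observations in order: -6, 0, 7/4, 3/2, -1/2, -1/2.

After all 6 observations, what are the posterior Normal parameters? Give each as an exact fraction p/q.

obs 1: x=-6 → posterior Normal(-50/11, 28/11)
obs 2: x=0 → posterior Normal(-25/9, 14/9)
obs 3: x=7/4 → posterior Normal(-151/100, 28/25)
obs 4: x=3/2 → posterior Normal(-109/128, 7/8)
obs 5: x=-1/2 → posterior Normal(-41/52, 28/39)
obs 6: x=-1/2 → posterior Normal(-137/184, 14/23)

mu_0=-137/184, tau_0^2=14/23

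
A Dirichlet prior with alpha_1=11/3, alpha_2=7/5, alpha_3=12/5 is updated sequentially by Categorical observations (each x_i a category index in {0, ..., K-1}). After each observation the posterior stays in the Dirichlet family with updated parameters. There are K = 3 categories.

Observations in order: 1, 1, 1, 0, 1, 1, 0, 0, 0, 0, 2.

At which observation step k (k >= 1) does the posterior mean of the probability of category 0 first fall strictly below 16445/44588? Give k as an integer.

obs 1: x=1 → posterior Dirichlet(11/3, 12/5, 12/5)
obs 2: x=1 → posterior Dirichlet(11/3, 17/5, 12/5)
obs 3: x=1 → posterior Dirichlet(11/3, 22/5, 12/5)
obs 4: x=0 → posterior Dirichlet(14/3, 22/5, 12/5)
obs 5: x=1 → posterior Dirichlet(14/3, 27/5, 12/5)
obs 6: x=1 → posterior Dirichlet(14/3, 32/5, 12/5)
obs 7: x=0 → posterior Dirichlet(17/3, 32/5, 12/5)
obs 8: x=0 → posterior Dirichlet(20/3, 32/5, 12/5)
obs 9: x=0 → posterior Dirichlet(23/3, 32/5, 12/5)
obs 10: x=0 → posterior Dirichlet(26/3, 32/5, 12/5)
obs 11: x=2 → posterior Dirichlet(26/3, 32/5, 17/5)

k = 3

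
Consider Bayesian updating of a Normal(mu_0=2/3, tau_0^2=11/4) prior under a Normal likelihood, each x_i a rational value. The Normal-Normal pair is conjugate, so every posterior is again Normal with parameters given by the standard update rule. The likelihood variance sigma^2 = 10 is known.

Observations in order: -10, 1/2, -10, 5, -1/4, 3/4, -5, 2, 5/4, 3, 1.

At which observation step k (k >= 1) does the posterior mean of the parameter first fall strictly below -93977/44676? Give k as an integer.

obs 1: x=-10 → posterior Normal(-250/153, 110/51)
obs 2: x=1/2 → posterior Normal(-467/372, 55/31)
obs 3: x=-10 → posterior Normal(-1127/438, 110/73)
obs 4: x=5 → posterior Normal(-797/504, 55/42)
obs 5: x=-1/4 → posterior Normal(-1627/1140, 22/19)
obs 6: x=3/4 → posterior Normal(-191/159, 55/53)
obs 7: x=-5 → posterior Normal(-547/351, 110/117)
obs 8: x=2 → posterior Normal(-481/384, 55/64)
obs 9: x=5/4 → posterior Normal(-1759/1668, 110/139)
obs 10: x=3 → posterior Normal(-1363/1800, 11/15)
obs 11: x=1 → posterior Normal(-1231/1932, 110/161)

k = 3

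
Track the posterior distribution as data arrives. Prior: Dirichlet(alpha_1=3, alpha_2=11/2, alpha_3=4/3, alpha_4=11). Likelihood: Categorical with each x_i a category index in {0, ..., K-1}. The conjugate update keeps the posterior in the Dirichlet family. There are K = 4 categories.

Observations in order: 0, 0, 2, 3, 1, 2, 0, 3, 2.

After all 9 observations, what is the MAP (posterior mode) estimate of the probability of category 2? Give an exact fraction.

obs 1: x=0 → posterior Dirichlet(4, 11/2, 4/3, 11)
obs 2: x=0 → posterior Dirichlet(5, 11/2, 4/3, 11)
obs 3: x=2 → posterior Dirichlet(5, 11/2, 7/3, 11)
obs 4: x=3 → posterior Dirichlet(5, 11/2, 7/3, 12)
obs 5: x=1 → posterior Dirichlet(5, 13/2, 7/3, 12)
obs 6: x=2 → posterior Dirichlet(5, 13/2, 10/3, 12)
obs 7: x=0 → posterior Dirichlet(6, 13/2, 10/3, 12)
obs 8: x=3 → posterior Dirichlet(6, 13/2, 10/3, 13)
obs 9: x=2 → posterior Dirichlet(6, 13/2, 13/3, 13)

4/31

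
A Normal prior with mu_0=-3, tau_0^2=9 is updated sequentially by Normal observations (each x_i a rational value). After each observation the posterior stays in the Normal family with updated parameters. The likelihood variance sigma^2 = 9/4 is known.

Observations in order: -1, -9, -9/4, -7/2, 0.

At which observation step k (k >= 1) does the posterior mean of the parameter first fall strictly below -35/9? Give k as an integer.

obs 1: x=-1 → posterior Normal(-7/5, 9/5)
obs 2: x=-9 → posterior Normal(-43/9, 1)
obs 3: x=-9/4 → posterior Normal(-4, 9/13)
obs 4: x=-7/2 → posterior Normal(-66/17, 9/17)
obs 5: x=0 → posterior Normal(-22/7, 3/7)

k = 2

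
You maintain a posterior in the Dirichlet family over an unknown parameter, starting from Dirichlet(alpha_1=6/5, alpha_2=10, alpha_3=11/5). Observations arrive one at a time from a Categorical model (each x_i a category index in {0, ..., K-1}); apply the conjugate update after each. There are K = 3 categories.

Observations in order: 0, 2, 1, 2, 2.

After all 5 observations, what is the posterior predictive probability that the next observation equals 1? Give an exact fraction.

55/92

obs 1: x=0 → posterior Dirichlet(11/5, 10, 11/5)
obs 2: x=2 → posterior Dirichlet(11/5, 10, 16/5)
obs 3: x=1 → posterior Dirichlet(11/5, 11, 16/5)
obs 4: x=2 → posterior Dirichlet(11/5, 11, 21/5)
obs 5: x=2 → posterior Dirichlet(11/5, 11, 26/5)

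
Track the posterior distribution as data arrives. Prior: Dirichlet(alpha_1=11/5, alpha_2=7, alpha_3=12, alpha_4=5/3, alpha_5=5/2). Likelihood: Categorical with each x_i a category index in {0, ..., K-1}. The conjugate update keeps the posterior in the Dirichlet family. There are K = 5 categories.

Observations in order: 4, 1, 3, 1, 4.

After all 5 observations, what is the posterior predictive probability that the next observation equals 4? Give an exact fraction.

135/911

obs 1: x=4 → posterior Dirichlet(11/5, 7, 12, 5/3, 7/2)
obs 2: x=1 → posterior Dirichlet(11/5, 8, 12, 5/3, 7/2)
obs 3: x=3 → posterior Dirichlet(11/5, 8, 12, 8/3, 7/2)
obs 4: x=1 → posterior Dirichlet(11/5, 9, 12, 8/3, 7/2)
obs 5: x=4 → posterior Dirichlet(11/5, 9, 12, 8/3, 9/2)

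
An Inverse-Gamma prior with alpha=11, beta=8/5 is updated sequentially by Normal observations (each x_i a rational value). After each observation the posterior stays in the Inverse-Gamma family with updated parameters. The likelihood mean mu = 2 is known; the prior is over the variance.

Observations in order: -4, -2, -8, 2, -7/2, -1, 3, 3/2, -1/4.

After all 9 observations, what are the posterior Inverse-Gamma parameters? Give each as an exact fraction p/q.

obs 1: x=-4 → posterior Inverse-Gamma(23/2, 98/5)
obs 2: x=-2 → posterior Inverse-Gamma(12, 138/5)
obs 3: x=-8 → posterior Inverse-Gamma(25/2, 388/5)
obs 4: x=2 → posterior Inverse-Gamma(13, 388/5)
obs 5: x=-7/2 → posterior Inverse-Gamma(27/2, 3709/40)
obs 6: x=-1 → posterior Inverse-Gamma(14, 3889/40)
obs 7: x=3 → posterior Inverse-Gamma(29/2, 3909/40)
obs 8: x=3/2 → posterior Inverse-Gamma(15, 1957/20)
obs 9: x=-1/4 → posterior Inverse-Gamma(31/2, 16061/160)

alpha=31/2, beta=16061/160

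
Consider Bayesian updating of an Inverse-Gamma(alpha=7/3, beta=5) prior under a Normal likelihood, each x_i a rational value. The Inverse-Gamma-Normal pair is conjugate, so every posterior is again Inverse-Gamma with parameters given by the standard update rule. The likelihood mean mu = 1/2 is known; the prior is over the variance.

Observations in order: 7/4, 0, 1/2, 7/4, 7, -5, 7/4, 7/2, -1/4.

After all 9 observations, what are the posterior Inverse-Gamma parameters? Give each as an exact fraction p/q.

alpha=41/6, beta=97/2

obs 1: x=7/4 → posterior Inverse-Gamma(17/6, 185/32)
obs 2: x=0 → posterior Inverse-Gamma(10/3, 189/32)
obs 3: x=1/2 → posterior Inverse-Gamma(23/6, 189/32)
obs 4: x=7/4 → posterior Inverse-Gamma(13/3, 107/16)
obs 5: x=7 → posterior Inverse-Gamma(29/6, 445/16)
obs 6: x=-5 → posterior Inverse-Gamma(16/3, 687/16)
obs 7: x=7/4 → posterior Inverse-Gamma(35/6, 1399/32)
obs 8: x=7/2 → posterior Inverse-Gamma(19/3, 1543/32)
obs 9: x=-1/4 → posterior Inverse-Gamma(41/6, 97/2)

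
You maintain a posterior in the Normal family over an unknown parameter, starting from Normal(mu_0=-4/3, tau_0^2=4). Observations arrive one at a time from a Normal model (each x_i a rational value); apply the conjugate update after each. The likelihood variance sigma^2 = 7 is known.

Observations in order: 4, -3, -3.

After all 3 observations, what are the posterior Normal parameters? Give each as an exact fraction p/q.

obs 1: x=4 → posterior Normal(20/33, 28/11)
obs 2: x=-3 → posterior Normal(-16/45, 28/15)
obs 3: x=-3 → posterior Normal(-52/57, 28/19)

mu_0=-52/57, tau_0^2=28/19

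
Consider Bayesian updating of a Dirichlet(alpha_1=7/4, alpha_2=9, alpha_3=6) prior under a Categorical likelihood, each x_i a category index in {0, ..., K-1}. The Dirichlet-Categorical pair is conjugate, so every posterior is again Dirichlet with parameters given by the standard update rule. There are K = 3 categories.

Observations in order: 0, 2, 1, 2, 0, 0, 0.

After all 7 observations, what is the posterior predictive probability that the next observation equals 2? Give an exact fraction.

32/95

obs 1: x=0 → posterior Dirichlet(11/4, 9, 6)
obs 2: x=2 → posterior Dirichlet(11/4, 9, 7)
obs 3: x=1 → posterior Dirichlet(11/4, 10, 7)
obs 4: x=2 → posterior Dirichlet(11/4, 10, 8)
obs 5: x=0 → posterior Dirichlet(15/4, 10, 8)
obs 6: x=0 → posterior Dirichlet(19/4, 10, 8)
obs 7: x=0 → posterior Dirichlet(23/4, 10, 8)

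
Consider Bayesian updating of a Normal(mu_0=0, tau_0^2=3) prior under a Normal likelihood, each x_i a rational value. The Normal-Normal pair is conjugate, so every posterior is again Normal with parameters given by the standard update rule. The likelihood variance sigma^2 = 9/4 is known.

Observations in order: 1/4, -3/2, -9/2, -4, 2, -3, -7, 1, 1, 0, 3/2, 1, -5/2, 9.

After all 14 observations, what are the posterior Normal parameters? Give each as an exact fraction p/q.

mu_0=-27/59, tau_0^2=9/59

obs 1: x=1/4 → posterior Normal(1/7, 9/7)
obs 2: x=-3/2 → posterior Normal(-5/11, 9/11)
obs 3: x=-9/2 → posterior Normal(-23/15, 3/5)
obs 4: x=-4 → posterior Normal(-39/19, 9/19)
obs 5: x=2 → posterior Normal(-31/23, 9/23)
obs 6: x=-3 → posterior Normal(-43/27, 1/3)
obs 7: x=-7 → posterior Normal(-71/31, 9/31)
obs 8: x=1 → posterior Normal(-67/35, 9/35)
obs 9: x=1 → posterior Normal(-21/13, 3/13)
obs 10: x=0 → posterior Normal(-63/43, 9/43)
obs 11: x=3/2 → posterior Normal(-57/47, 9/47)
obs 12: x=1 → posterior Normal(-53/51, 3/17)
obs 13: x=-5/2 → posterior Normal(-63/55, 9/55)
obs 14: x=9 → posterior Normal(-27/59, 9/59)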